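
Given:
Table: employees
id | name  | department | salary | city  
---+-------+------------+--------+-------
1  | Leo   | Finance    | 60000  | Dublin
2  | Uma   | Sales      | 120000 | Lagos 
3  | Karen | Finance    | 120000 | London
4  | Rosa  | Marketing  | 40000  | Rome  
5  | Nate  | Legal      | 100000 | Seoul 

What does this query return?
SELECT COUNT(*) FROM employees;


COUNT(*) counts all rows

5


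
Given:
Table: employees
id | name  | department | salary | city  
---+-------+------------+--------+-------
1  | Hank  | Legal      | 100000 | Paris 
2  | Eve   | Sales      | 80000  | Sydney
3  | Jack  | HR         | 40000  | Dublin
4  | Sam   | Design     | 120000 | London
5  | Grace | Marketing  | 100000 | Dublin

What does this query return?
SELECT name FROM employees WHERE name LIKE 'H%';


LIKE 'H%' matches names starting with 'H'
Matching: 1

1 rows:
Hank


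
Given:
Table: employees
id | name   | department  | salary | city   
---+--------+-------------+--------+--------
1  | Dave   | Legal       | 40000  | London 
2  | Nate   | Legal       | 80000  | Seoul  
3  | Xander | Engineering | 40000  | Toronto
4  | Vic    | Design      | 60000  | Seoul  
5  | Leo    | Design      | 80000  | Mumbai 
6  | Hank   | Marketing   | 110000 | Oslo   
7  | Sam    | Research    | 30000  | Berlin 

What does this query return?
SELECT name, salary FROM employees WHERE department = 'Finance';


Filtering: department = 'Finance'
Matching rows: 0

Empty result set (0 rows)


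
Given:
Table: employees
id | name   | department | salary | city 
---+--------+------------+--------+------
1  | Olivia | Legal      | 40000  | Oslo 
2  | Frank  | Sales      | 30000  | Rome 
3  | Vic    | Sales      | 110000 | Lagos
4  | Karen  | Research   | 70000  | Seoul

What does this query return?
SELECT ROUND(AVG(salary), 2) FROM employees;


SUM(salary) = 250000
COUNT = 4
ROUND(AVG, 2) = ROUND(250000 / 4, 2) = 62500.0

62500.0


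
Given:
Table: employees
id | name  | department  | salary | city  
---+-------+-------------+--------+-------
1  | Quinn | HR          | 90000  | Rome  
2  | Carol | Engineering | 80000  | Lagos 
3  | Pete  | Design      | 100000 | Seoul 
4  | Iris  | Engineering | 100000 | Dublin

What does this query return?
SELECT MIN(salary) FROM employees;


Salaries: 90000, 80000, 100000, 100000
MIN = 80000

80000


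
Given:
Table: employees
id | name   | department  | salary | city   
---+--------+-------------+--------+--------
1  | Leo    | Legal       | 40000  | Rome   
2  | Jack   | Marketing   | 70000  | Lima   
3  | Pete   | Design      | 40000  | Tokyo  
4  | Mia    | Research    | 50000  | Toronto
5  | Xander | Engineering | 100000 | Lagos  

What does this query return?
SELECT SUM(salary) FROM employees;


SUM(salary) = 40000 + 70000 + 40000 + 50000 + 100000 = 300000

300000


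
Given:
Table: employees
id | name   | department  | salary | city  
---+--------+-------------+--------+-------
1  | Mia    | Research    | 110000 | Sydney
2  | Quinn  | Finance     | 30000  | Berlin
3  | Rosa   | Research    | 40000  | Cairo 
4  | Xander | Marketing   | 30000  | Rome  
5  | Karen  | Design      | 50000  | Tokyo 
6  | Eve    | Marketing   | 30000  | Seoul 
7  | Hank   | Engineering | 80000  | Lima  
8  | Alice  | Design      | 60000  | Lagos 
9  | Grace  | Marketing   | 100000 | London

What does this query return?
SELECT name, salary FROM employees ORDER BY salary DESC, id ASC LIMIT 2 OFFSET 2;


Sort by salary DESC (id ASC tiebreak), then skip 2 and take 2
Rows 3 through 4

2 rows:
Hank, 80000
Alice, 60000


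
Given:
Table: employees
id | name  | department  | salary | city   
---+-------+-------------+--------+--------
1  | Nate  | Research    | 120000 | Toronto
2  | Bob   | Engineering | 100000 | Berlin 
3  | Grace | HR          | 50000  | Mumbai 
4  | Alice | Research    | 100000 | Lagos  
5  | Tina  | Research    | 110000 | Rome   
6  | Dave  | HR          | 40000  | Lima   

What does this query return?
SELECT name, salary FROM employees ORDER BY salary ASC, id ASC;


Sorting by salary ASC, then id ASC for ties

6 rows:
Dave, 40000
Grace, 50000
Bob, 100000
Alice, 100000
Tina, 110000
Nate, 120000


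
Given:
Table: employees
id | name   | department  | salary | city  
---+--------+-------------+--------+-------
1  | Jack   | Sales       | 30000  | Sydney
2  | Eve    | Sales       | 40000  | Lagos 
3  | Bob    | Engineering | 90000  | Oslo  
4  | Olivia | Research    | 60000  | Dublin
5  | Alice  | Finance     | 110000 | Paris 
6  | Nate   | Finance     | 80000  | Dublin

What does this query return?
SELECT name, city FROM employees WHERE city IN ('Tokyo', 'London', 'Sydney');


Filtering: city IN ('Tokyo', 'London', 'Sydney')
Matching: 1 rows

1 rows:
Jack, Sydney


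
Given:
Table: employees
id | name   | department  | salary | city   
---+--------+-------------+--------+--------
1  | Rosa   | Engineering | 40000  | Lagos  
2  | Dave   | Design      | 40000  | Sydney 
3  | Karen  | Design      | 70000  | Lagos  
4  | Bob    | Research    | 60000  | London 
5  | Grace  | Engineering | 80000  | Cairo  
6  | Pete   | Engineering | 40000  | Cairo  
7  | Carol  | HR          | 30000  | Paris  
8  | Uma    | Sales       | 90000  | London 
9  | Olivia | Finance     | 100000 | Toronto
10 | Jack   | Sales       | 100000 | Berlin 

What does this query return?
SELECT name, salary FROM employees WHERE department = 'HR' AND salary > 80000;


Filtering: department = 'HR' AND salary > 80000
Matching: 0 rows

Empty result set (0 rows)


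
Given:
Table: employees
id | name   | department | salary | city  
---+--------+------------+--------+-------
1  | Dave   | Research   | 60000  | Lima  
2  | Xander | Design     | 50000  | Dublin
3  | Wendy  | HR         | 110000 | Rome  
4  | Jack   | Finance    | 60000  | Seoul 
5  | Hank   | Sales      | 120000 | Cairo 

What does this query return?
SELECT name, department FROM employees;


Projecting columns: name, department

5 rows:
Dave, Research
Xander, Design
Wendy, HR
Jack, Finance
Hank, Sales


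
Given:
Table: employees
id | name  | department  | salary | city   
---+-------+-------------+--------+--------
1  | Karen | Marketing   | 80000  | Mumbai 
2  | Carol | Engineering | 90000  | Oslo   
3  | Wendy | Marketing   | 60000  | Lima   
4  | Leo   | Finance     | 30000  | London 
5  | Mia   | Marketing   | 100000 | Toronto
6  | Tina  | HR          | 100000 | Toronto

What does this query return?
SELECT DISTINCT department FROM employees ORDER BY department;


All 'department' values (row order): Marketing, Engineering, Marketing, Finance, Marketing, HR
Removing duplicates leaves 4 unique value(s).

4 values:
Engineering
Finance
HR
Marketing


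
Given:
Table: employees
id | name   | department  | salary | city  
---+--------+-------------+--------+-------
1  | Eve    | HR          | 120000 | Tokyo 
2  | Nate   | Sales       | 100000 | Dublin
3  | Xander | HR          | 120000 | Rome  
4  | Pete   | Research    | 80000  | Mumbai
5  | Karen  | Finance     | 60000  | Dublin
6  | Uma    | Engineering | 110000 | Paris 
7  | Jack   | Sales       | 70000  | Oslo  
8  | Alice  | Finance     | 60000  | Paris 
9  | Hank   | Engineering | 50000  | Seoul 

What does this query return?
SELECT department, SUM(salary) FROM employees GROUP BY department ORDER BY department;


Summing salary within each department:
  Engineering: 110000 + 50000 = 160000
  Finance: 60000 + 60000 = 120000
  HR: 120000 + 120000 = 240000
  Research: 80000 = 80000
  Sales: 100000 + 70000 = 170000


5 groups:
Engineering, 160000
Finance, 120000
HR, 240000
Research, 80000
Sales, 170000


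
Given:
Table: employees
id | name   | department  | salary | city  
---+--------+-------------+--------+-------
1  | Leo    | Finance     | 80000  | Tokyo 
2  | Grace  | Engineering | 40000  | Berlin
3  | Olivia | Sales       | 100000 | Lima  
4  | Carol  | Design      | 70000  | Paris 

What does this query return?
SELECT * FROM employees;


SELECT * returns all 4 rows with all columns

4 rows:
1, Leo, Finance, 80000, Tokyo
2, Grace, Engineering, 40000, Berlin
3, Olivia, Sales, 100000, Lima
4, Carol, Design, 70000, Paris


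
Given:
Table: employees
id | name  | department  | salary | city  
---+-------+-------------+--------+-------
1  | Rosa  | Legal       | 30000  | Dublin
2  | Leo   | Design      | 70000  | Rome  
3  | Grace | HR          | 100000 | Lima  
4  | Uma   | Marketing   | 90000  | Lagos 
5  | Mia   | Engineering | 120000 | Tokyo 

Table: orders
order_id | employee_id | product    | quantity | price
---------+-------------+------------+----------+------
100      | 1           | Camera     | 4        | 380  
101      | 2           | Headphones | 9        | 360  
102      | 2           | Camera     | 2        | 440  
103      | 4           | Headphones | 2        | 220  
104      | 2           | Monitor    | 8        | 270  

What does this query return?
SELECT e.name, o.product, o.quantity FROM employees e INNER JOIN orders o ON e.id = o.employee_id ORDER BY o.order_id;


Joining employees.id = orders.employee_id:
  employee Rosa (id=1) -> order Camera
  employee Leo (id=2) -> order Headphones
  employee Leo (id=2) -> order Camera
  employee Uma (id=4) -> order Headphones
  employee Leo (id=2) -> order Monitor


5 rows:
Rosa, Camera, 4
Leo, Headphones, 9
Leo, Camera, 2
Uma, Headphones, 2
Leo, Monitor, 8


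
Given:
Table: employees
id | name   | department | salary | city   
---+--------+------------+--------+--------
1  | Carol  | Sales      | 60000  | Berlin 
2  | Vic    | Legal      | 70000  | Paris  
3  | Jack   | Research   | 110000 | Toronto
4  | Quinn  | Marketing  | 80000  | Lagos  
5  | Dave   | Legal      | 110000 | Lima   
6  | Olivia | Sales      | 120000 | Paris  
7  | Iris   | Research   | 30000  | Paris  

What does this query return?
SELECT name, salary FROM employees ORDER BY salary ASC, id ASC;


Sorting by salary ASC, then id ASC for ties

7 rows:
Iris, 30000
Carol, 60000
Vic, 70000
Quinn, 80000
Jack, 110000
Dave, 110000
Olivia, 120000


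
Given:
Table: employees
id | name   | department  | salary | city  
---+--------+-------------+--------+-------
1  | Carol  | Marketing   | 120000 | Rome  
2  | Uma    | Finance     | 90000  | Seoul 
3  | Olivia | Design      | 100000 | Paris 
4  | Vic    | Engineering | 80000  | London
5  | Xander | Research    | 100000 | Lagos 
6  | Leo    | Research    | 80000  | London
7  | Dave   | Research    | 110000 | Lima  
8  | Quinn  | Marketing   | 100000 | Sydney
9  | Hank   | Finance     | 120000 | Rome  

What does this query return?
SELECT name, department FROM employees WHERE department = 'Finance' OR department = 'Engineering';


Filtering: department = 'Finance' OR 'Engineering'
Matching: 3 rows

3 rows:
Uma, Finance
Vic, Engineering
Hank, Finance


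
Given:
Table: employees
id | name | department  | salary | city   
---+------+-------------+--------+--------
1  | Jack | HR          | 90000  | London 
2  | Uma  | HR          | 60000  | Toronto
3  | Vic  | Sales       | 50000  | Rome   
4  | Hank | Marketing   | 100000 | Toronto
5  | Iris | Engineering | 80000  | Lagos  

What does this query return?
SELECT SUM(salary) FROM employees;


SUM(salary) = 90000 + 60000 + 50000 + 100000 + 80000 = 380000

380000


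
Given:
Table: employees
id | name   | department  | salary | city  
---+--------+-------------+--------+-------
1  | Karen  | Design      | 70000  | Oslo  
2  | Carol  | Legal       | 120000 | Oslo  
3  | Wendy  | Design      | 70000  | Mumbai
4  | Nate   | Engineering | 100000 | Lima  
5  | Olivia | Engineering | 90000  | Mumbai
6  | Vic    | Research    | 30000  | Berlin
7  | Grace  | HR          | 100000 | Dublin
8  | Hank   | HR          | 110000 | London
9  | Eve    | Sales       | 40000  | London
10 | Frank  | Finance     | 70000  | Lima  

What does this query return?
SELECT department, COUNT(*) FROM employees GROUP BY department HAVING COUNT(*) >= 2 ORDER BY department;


Groups with count >= 2:
  Design: 2 -> PASS
  Engineering: 2 -> PASS
  HR: 2 -> PASS
  Finance: 1 -> filtered out
  Legal: 1 -> filtered out
  Research: 1 -> filtered out
  Sales: 1 -> filtered out


3 groups:
Design, 2
Engineering, 2
HR, 2


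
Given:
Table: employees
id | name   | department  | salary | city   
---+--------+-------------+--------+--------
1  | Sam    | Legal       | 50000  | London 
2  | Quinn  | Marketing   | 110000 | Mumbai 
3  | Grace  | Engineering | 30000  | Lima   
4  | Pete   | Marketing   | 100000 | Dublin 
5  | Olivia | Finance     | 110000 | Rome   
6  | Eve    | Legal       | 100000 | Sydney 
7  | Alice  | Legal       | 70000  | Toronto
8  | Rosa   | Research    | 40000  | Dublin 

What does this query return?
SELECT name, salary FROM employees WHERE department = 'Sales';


Filtering: department = 'Sales'
Matching rows: 0

Empty result set (0 rows)


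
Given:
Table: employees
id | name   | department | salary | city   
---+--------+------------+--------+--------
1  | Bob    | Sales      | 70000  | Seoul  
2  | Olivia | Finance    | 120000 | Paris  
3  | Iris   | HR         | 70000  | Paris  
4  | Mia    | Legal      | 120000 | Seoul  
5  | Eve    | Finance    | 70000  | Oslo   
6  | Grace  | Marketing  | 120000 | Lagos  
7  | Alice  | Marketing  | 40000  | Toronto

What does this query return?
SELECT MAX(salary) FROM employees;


Salaries: 70000, 120000, 70000, 120000, 70000, 120000, 40000
MAX = 120000

120000


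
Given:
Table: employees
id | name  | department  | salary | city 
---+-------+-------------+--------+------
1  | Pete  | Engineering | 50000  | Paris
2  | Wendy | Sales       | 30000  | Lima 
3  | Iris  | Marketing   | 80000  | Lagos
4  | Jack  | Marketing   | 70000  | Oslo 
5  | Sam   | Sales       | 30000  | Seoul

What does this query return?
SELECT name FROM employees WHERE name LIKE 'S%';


LIKE 'S%' matches names starting with 'S'
Matching: 1

1 rows:
Sam


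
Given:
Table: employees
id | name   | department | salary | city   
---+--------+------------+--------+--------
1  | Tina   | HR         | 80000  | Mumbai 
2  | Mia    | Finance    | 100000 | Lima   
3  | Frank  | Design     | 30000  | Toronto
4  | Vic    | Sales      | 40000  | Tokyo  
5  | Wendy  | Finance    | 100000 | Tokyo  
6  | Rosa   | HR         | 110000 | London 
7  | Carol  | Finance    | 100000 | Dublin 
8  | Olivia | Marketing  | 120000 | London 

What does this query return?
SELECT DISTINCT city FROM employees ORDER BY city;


All 'city' values (row order): Mumbai, Lima, Toronto, Tokyo, Tokyo, London, Dublin, London
Removing duplicates leaves 6 unique value(s).

6 values:
Dublin
Lima
London
Mumbai
Tokyo
Toronto


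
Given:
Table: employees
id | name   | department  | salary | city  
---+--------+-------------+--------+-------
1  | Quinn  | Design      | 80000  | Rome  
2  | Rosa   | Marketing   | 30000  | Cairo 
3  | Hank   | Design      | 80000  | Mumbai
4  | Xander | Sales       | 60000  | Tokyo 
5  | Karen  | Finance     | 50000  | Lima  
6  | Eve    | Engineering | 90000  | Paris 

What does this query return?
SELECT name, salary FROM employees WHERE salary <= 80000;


Filtering: salary <= 80000
Matching: 5 rows

5 rows:
Quinn, 80000
Rosa, 30000
Hank, 80000
Xander, 60000
Karen, 50000


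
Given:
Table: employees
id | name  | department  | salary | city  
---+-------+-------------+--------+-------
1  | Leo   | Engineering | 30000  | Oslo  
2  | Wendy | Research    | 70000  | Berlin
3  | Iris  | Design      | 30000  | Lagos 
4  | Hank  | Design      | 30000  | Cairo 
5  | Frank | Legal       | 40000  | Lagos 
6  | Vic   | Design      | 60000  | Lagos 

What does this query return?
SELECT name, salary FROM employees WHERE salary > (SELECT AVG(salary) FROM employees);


Subquery: AVG(salary) = 43333.33
Filtering: salary > 43333.33
  Wendy (70000) -> MATCH
  Vic (60000) -> MATCH


2 rows:
Wendy, 70000
Vic, 60000


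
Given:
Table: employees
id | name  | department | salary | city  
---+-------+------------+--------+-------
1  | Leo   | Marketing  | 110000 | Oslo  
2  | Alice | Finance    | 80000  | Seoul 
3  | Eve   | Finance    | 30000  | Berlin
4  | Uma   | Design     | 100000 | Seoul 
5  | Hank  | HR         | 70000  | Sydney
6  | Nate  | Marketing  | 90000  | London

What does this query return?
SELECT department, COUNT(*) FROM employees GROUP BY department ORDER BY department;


Assigning each row to its department group:
  Leo -> Marketing
  Alice -> Finance
  Eve -> Finance
  Uma -> Design
  Hank -> HR
  Nate -> Marketing


4 groups:
Design, 1
Finance, 2
HR, 1
Marketing, 2


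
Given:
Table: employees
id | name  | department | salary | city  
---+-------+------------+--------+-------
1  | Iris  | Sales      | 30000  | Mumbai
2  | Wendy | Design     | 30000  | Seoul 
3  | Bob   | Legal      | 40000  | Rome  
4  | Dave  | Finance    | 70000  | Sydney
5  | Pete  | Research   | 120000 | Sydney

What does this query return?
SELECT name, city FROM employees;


Projecting columns: name, city

5 rows:
Iris, Mumbai
Wendy, Seoul
Bob, Rome
Dave, Sydney
Pete, Sydney


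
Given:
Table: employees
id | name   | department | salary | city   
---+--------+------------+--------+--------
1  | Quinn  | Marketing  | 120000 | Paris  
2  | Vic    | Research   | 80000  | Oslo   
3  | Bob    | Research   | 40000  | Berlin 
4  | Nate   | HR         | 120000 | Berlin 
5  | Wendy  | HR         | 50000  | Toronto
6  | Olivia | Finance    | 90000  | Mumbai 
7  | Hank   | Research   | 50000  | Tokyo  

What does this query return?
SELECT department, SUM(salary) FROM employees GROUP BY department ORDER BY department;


Summing salary within each department:
  Finance: 90000 = 90000
  HR: 120000 + 50000 = 170000
  Marketing: 120000 = 120000
  Research: 80000 + 40000 + 50000 = 170000


4 groups:
Finance, 90000
HR, 170000
Marketing, 120000
Research, 170000


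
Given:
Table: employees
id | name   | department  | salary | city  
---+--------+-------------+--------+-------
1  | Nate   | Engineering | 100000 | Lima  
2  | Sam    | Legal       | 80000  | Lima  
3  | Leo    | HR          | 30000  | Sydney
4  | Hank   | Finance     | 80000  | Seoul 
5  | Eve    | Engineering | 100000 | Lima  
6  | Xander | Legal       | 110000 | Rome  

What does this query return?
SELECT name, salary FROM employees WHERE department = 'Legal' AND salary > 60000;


Filtering: department = 'Legal' AND salary > 60000
Matching: 2 rows

2 rows:
Sam, 80000
Xander, 110000


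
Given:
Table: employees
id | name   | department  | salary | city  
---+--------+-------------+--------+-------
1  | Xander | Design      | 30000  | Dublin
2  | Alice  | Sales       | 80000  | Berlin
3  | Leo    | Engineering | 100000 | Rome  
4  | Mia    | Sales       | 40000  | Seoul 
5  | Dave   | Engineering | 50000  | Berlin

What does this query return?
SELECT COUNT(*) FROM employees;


COUNT(*) counts all rows

5


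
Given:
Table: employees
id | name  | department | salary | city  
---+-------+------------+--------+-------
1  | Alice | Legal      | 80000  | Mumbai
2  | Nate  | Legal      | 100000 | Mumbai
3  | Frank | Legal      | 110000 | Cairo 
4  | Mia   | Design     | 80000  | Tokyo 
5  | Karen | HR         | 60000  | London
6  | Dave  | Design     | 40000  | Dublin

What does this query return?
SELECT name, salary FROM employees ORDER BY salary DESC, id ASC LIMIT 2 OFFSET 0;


Sort by salary DESC (id ASC tiebreak), then skip 0 and take 2
Rows 1 through 2

2 rows:
Frank, 110000
Nate, 100000


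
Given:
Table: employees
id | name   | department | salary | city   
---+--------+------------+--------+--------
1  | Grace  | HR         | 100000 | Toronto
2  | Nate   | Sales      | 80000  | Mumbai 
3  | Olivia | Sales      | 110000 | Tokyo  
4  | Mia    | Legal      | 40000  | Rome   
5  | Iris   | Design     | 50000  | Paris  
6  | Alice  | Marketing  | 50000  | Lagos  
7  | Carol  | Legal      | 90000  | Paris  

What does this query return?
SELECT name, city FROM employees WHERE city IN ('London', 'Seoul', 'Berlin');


Filtering: city IN ('London', 'Seoul', 'Berlin')
Matching: 0 rows

Empty result set (0 rows)


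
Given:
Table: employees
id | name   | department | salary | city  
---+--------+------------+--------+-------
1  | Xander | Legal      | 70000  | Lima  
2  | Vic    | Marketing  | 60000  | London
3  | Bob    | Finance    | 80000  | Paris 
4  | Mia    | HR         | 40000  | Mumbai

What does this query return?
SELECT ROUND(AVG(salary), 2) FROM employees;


SUM(salary) = 250000
COUNT = 4
ROUND(AVG, 2) = ROUND(250000 / 4, 2) = 62500.0

62500.0


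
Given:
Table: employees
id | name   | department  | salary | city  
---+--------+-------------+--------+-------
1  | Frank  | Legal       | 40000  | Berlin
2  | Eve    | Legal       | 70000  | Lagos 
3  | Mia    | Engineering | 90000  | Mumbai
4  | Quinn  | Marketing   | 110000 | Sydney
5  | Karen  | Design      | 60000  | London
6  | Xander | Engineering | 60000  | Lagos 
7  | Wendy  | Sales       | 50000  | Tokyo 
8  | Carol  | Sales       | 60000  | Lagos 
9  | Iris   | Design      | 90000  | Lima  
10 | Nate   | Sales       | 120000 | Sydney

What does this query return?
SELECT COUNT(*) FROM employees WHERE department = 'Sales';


Counting rows where department = 'Sales'
  Wendy -> MATCH
  Carol -> MATCH
  Nate -> MATCH


3


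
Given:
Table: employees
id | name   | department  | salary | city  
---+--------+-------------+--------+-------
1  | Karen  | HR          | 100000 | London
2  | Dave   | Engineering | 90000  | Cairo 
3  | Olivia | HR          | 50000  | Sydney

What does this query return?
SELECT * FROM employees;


SELECT * returns all 3 rows with all columns

3 rows:
1, Karen, HR, 100000, London
2, Dave, Engineering, 90000, Cairo
3, Olivia, HR, 50000, Sydney


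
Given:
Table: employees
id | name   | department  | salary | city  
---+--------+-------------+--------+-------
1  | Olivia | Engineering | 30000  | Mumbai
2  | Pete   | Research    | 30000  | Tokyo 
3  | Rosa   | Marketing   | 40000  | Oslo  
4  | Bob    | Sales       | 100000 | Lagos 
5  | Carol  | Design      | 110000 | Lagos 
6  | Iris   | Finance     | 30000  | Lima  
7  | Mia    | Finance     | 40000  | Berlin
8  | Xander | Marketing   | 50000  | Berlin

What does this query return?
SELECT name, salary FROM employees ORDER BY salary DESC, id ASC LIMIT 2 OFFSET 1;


Sort by salary DESC (id ASC tiebreak), then skip 1 and take 2
Rows 2 through 3

2 rows:
Bob, 100000
Xander, 50000


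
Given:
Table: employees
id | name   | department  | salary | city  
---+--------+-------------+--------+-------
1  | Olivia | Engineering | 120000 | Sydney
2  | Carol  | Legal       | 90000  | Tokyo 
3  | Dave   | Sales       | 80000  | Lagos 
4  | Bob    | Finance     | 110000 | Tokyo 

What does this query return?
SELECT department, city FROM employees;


Projecting columns: department, city

4 rows:
Engineering, Sydney
Legal, Tokyo
Sales, Lagos
Finance, Tokyo


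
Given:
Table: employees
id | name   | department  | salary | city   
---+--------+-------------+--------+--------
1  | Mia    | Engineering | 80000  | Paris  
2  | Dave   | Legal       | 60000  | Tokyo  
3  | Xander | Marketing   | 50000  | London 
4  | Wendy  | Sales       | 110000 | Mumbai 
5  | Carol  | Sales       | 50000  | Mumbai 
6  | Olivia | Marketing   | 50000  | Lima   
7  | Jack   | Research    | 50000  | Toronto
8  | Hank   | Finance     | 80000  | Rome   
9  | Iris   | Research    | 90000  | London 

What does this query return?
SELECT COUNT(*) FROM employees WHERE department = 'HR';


Counting rows where department = 'HR'


0


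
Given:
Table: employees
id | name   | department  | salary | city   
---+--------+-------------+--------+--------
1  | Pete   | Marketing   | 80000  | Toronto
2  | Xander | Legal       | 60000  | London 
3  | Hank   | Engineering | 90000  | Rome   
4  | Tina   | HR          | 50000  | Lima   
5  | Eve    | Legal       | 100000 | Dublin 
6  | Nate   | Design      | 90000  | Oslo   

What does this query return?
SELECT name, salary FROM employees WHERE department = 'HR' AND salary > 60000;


Filtering: department = 'HR' AND salary > 60000
Matching: 0 rows

Empty result set (0 rows)


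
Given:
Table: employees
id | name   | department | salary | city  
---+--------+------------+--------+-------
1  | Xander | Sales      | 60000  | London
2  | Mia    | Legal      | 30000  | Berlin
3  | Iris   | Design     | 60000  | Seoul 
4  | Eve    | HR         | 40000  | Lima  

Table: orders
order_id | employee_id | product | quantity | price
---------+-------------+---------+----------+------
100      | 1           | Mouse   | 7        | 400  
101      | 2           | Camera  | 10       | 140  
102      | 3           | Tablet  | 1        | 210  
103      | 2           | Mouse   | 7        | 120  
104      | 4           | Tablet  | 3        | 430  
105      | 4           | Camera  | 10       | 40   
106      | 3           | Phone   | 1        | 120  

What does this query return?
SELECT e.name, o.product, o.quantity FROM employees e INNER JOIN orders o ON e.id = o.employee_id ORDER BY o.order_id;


Joining employees.id = orders.employee_id:
  employee Xander (id=1) -> order Mouse
  employee Mia (id=2) -> order Camera
  employee Iris (id=3) -> order Tablet
  employee Mia (id=2) -> order Mouse
  employee Eve (id=4) -> order Tablet
  employee Eve (id=4) -> order Camera
  employee Iris (id=3) -> order Phone


7 rows:
Xander, Mouse, 7
Mia, Camera, 10
Iris, Tablet, 1
Mia, Mouse, 7
Eve, Tablet, 3
Eve, Camera, 10
Iris, Phone, 1


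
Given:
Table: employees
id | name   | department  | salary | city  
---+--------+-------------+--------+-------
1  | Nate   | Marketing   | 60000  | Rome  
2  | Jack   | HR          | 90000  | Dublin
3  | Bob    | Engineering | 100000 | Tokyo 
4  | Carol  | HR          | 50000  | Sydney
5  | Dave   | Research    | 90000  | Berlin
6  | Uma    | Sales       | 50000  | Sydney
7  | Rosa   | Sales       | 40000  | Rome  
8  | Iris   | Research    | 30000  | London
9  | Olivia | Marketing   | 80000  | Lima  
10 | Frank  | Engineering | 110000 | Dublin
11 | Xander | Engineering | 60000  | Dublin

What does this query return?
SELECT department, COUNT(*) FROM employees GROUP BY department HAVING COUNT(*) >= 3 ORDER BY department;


Groups with count >= 3:
  Engineering: 3 -> PASS
  HR: 2 -> filtered out
  Marketing: 2 -> filtered out
  Research: 2 -> filtered out
  Sales: 2 -> filtered out


1 groups:
Engineering, 3


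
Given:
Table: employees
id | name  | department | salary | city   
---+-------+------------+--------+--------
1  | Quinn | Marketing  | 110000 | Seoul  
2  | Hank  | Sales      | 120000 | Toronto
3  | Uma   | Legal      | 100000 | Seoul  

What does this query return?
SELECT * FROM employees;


SELECT * returns all 3 rows with all columns

3 rows:
1, Quinn, Marketing, 110000, Seoul
2, Hank, Sales, 120000, Toronto
3, Uma, Legal, 100000, Seoul


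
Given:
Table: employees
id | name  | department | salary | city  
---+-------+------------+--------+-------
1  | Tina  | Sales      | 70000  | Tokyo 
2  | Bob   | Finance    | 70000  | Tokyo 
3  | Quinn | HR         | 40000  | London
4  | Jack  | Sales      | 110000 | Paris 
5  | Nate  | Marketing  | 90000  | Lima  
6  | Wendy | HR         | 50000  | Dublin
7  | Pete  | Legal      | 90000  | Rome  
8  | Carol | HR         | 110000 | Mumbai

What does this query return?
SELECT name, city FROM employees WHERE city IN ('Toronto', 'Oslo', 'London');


Filtering: city IN ('Toronto', 'Oslo', 'London')
Matching: 1 rows

1 rows:
Quinn, London


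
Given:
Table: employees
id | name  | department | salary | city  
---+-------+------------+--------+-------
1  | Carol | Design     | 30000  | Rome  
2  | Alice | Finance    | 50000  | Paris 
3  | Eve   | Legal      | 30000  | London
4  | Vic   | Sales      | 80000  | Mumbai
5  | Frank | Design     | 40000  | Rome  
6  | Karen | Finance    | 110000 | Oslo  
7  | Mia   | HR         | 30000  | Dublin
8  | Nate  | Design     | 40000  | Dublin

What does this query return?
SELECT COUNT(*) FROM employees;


COUNT(*) counts all rows

8


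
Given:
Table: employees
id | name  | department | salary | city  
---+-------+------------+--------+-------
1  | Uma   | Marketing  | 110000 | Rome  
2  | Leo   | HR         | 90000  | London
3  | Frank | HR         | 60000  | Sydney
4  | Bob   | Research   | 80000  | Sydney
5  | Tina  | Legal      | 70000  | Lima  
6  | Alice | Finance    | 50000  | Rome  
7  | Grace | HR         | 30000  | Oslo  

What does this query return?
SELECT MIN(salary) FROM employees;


Salaries: 110000, 90000, 60000, 80000, 70000, 50000, 30000
MIN = 30000

30000


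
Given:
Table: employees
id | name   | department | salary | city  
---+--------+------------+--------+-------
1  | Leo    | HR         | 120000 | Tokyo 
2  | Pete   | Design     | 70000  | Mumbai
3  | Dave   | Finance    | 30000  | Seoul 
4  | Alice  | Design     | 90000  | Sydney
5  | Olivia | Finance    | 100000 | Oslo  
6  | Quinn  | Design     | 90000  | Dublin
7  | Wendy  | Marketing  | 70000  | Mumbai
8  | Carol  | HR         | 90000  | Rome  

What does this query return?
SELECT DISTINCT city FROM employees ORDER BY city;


All 'city' values (row order): Tokyo, Mumbai, Seoul, Sydney, Oslo, Dublin, Mumbai, Rome
Removing duplicates leaves 7 unique value(s).

7 values:
Dublin
Mumbai
Oslo
Rome
Seoul
Sydney
Tokyo


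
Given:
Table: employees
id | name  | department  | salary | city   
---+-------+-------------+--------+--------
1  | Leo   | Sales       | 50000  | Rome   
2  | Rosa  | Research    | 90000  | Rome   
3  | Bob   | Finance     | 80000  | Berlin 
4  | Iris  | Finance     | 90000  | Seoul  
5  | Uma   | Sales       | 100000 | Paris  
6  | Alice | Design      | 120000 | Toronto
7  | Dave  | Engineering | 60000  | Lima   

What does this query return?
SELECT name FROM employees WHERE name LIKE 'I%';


LIKE 'I%' matches names starting with 'I'
Matching: 1

1 rows:
Iris


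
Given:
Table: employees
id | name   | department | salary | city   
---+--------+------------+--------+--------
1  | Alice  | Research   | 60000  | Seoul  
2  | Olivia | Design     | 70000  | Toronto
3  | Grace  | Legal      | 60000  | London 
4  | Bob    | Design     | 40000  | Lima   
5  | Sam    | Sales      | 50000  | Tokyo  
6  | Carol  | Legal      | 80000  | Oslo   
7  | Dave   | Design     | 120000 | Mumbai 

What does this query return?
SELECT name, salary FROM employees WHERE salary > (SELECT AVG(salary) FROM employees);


Subquery: AVG(salary) = 68571.43
Filtering: salary > 68571.43
  Olivia (70000) -> MATCH
  Carol (80000) -> MATCH
  Dave (120000) -> MATCH


3 rows:
Olivia, 70000
Carol, 80000
Dave, 120000


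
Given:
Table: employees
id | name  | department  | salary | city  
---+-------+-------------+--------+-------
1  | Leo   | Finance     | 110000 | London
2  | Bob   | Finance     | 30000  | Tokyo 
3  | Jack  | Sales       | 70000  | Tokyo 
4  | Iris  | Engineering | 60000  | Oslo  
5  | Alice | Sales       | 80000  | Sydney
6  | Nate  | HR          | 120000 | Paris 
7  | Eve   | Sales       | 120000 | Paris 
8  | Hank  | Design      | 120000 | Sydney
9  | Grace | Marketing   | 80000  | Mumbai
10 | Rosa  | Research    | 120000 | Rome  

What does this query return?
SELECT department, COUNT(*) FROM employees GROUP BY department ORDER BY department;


Assigning each row to its department group:
  Leo -> Finance
  Bob -> Finance
  Jack -> Sales
  Iris -> Engineering
  Alice -> Sales
  Nate -> HR
  Eve -> Sales
  Hank -> Design
  Grace -> Marketing
  Rosa -> Research


7 groups:
Design, 1
Engineering, 1
Finance, 2
HR, 1
Marketing, 1
Research, 1
Sales, 3


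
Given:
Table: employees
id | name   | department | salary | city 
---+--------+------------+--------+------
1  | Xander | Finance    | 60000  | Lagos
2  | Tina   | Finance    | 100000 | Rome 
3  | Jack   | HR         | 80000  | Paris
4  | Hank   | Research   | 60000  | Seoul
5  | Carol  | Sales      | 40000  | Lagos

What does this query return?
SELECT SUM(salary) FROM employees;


SUM(salary) = 60000 + 100000 + 80000 + 60000 + 40000 = 340000

340000


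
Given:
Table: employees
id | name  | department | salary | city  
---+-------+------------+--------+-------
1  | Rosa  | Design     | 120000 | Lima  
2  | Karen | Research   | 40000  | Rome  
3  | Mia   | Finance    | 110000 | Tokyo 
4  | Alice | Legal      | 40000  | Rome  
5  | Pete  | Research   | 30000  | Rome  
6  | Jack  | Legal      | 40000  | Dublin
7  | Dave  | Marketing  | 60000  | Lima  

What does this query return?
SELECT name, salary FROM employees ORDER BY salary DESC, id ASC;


Sorting by salary DESC, then id ASC for ties

7 rows:
Rosa, 120000
Mia, 110000
Dave, 60000
Karen, 40000
Alice, 40000
Jack, 40000
Pete, 30000


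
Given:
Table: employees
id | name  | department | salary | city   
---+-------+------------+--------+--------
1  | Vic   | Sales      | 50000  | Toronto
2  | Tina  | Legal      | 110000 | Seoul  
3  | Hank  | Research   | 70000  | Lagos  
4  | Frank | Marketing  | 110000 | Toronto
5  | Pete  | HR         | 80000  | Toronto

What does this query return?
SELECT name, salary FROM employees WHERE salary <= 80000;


Filtering: salary <= 80000
Matching: 3 rows

3 rows:
Vic, 50000
Hank, 70000
Pete, 80000


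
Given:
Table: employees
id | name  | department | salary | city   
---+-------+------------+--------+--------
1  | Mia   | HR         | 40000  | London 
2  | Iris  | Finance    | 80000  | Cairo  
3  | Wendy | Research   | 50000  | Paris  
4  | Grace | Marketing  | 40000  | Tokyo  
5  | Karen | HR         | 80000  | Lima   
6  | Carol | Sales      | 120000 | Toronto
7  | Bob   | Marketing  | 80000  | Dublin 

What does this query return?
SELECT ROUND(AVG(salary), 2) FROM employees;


SUM(salary) = 490000
COUNT = 7
ROUND(AVG, 2) = ROUND(490000 / 7, 2) = 70000.0

70000.0


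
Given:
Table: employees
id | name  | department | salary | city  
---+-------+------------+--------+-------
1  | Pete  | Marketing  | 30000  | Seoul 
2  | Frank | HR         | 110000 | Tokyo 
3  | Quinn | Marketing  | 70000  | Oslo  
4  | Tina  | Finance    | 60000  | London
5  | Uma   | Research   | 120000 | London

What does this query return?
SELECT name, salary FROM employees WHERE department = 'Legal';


Filtering: department = 'Legal'
Matching rows: 0

Empty result set (0 rows)


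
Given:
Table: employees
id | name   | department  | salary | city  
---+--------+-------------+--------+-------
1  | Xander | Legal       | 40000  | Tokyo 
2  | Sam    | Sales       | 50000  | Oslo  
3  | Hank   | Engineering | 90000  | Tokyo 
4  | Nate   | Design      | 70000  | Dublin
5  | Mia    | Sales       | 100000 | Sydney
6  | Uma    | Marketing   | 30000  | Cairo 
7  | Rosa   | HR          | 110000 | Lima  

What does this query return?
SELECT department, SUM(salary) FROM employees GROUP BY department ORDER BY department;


Summing salary within each department:
  Design: 70000 = 70000
  Engineering: 90000 = 90000
  HR: 110000 = 110000
  Legal: 40000 = 40000
  Marketing: 30000 = 30000
  Sales: 50000 + 100000 = 150000


6 groups:
Design, 70000
Engineering, 90000
HR, 110000
Legal, 40000
Marketing, 30000
Sales, 150000


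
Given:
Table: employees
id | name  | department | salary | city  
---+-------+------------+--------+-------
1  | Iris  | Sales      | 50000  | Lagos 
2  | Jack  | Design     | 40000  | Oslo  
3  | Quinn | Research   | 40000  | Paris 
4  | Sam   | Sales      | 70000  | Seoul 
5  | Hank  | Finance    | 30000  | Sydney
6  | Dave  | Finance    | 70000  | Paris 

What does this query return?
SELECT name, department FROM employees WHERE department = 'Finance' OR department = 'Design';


Filtering: department = 'Finance' OR 'Design'
Matching: 3 rows

3 rows:
Jack, Design
Hank, Finance
Dave, Finance


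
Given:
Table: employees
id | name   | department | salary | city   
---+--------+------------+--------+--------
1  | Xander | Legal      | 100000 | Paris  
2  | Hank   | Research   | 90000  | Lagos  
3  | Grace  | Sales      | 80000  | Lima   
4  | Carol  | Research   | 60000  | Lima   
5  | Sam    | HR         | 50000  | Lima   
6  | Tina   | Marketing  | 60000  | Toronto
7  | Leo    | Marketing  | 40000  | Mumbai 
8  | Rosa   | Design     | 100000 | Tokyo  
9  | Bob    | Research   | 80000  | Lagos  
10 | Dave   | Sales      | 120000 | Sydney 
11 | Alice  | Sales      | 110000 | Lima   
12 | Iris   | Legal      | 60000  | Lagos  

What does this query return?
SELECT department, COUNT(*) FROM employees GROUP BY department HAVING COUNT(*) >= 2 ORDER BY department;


Groups with count >= 2:
  Legal: 2 -> PASS
  Marketing: 2 -> PASS
  Research: 3 -> PASS
  Sales: 3 -> PASS
  Design: 1 -> filtered out
  HR: 1 -> filtered out


4 groups:
Legal, 2
Marketing, 2
Research, 3
Sales, 3


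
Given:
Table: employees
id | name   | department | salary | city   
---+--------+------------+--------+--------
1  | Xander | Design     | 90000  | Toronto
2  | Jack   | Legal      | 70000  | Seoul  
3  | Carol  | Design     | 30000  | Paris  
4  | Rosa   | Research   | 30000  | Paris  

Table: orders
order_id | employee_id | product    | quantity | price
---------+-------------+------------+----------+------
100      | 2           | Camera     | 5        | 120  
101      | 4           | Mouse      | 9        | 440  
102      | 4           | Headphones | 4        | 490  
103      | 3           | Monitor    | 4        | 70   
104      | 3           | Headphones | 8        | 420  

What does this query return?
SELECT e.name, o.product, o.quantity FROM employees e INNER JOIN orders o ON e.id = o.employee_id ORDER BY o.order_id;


Joining employees.id = orders.employee_id:
  employee Jack (id=2) -> order Camera
  employee Rosa (id=4) -> order Mouse
  employee Rosa (id=4) -> order Headphones
  employee Carol (id=3) -> order Monitor
  employee Carol (id=3) -> order Headphones


5 rows:
Jack, Camera, 5
Rosa, Mouse, 9
Rosa, Headphones, 4
Carol, Monitor, 4
Carol, Headphones, 8


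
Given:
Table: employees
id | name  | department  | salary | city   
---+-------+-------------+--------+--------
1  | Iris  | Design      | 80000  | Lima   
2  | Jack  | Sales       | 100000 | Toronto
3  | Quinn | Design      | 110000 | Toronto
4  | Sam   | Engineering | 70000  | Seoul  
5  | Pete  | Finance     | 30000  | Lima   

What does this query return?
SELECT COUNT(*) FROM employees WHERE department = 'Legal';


Counting rows where department = 'Legal'


0


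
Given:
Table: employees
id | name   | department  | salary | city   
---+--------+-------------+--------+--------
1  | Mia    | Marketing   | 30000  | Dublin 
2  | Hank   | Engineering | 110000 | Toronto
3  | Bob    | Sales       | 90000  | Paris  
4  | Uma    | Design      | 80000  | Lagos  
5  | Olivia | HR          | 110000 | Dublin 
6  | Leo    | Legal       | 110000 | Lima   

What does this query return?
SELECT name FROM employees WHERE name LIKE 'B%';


LIKE 'B%' matches names starting with 'B'
Matching: 1

1 rows:
Bob


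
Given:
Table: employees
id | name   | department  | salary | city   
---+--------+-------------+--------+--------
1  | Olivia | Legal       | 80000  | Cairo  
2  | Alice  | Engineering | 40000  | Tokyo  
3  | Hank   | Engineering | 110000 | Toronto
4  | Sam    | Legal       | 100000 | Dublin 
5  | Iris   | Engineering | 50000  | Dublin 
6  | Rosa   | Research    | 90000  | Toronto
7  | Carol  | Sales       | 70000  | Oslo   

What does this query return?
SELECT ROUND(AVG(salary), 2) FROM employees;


SUM(salary) = 540000
COUNT = 7
ROUND(AVG, 2) = ROUND(540000 / 7, 2) = 77142.86

77142.86


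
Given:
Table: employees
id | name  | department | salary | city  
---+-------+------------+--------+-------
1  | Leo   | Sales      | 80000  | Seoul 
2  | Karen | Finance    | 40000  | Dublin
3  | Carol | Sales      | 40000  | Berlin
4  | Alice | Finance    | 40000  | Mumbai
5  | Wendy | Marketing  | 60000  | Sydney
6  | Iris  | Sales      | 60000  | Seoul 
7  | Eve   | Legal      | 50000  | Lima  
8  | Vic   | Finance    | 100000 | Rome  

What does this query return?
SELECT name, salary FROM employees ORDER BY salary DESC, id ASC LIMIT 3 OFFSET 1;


Sort by salary DESC (id ASC tiebreak), then skip 1 and take 3
Rows 2 through 4

3 rows:
Leo, 80000
Wendy, 60000
Iris, 60000
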